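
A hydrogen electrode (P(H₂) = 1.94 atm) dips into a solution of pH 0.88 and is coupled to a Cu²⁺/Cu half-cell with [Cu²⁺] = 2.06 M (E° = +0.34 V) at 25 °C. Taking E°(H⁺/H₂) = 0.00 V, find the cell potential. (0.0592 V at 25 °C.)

0.41 V

The Cu²⁺/Cu couple is the cathode, so E°_cell = 0.34 V; n = 2.
[H⁺] = 10^(−0.88) = 0.13 M, and Q = [H⁺]^2 / ([Cu²⁺]·P(H₂)) = 0.00435.
E = E° − (0.0592/2) log Q = 0.34 − (0.0592/2)(-2.362) = 0.410 V.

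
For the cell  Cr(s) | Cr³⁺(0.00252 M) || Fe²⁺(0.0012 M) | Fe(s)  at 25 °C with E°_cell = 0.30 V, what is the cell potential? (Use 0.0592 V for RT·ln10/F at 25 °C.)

0.265 V

Balancing electrons gives n = 6; the reaction quotient is Q = [Cr³⁺]^2/[Fe²⁺]^3 = 3680.
At 25 °C, E = E° − (0.0592/n) log Q = 0.30 − (0.0592/6)(3.565) = 0.300 − 0.035 = 0.265 V.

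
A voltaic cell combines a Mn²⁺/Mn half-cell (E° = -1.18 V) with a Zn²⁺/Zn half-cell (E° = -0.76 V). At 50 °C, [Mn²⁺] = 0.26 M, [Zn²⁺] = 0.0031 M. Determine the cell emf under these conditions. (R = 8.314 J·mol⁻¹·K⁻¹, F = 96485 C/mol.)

0.358 V

The Zn²⁺/Zn couple has the higher reduction potential and acts as the cathode, so E°_cell = -0.76 − (-1.18) = 0.42 V.
Balancing electrons gives n = 2; the reaction quotient is Q = [Mn²⁺]/[Zn²⁺] = 83.9.
E = E° − (RT/nF) ln Q = 0.42 − (8.314×323)/(2×96485) × (4.429) = 0.420 − 0.062 = 0.358 V.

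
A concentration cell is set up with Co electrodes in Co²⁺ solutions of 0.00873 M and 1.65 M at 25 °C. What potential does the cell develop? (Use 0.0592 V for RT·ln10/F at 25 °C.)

Both half-cells are Co²⁺/Co, so E°_cell = 0. The concentrated side is the cathode; the cell reaction moves Co²⁺ from high to low concentration with n = 2.
Q = [Co²⁺]_dilute/[Co²⁺]_conc = 0.00873/1.65 = 0.00529.
E = 0 − (0.0592/2) log Q = −(0.0592/2)(-2.276) = 0.0674 V.

0.067 V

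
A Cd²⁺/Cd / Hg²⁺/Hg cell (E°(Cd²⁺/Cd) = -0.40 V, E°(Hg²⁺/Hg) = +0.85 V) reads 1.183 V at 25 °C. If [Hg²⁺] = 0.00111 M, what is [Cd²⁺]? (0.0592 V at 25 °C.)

0.2 M

From the Nernst equation, log Q = n(E° − E)/0.0592 = 2(1.25 − 1.183)/0.0592 = 2.264, so Q = 183.
With Q = [Cd²⁺]/[Hg²⁺] and the known concentrations, [Cd²⁺] in the numerator gives [Cd²⁺] = 0.2 M.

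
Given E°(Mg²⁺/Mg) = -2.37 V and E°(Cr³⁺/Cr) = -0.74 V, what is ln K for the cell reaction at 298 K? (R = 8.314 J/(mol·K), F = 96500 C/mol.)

ln K = 380.9

E°_cell = -0.74 − (-2.37) = 1.63 V, with n = 6 electrons transferred.
At equilibrium E = 0, so the Nernst equation gives ln K = nFE°/RT = (6)(96500)(1.63)/((8.314)(298)) = 380.93.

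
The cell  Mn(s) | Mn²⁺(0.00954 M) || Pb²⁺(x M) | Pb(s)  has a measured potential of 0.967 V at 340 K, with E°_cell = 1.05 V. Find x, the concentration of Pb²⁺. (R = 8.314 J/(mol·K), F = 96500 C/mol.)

From the Nernst equation, ln Q = nF(E° − E)/RT = 2×96500×(1.05 − 0.967)/(8.314×340) = 5.667, so Q = 289.
With Q = [Mn²⁺]/[Pb²⁺] and the known concentrations, [Pb²⁺] in the denominator gives [Pb²⁺] = 3.3 × 10^-5 M.

3.3 × 10^-5 M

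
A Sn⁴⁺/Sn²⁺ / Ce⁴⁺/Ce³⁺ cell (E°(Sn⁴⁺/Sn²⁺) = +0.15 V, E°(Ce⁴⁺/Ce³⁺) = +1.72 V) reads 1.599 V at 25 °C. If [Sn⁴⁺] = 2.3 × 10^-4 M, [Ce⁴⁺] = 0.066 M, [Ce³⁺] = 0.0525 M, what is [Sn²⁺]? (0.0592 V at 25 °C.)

0.0014 M

From the Nernst equation, log Q = n(E° − E)/0.0592 = 2(1.57 − 1.599)/0.0592 = -0.980, so Q = 0.105.
With Q = [Sn⁴⁺]·[Ce³⁺]^2/([Sn²⁺]·[Ce⁴⁺]^2) and the known concentrations, [Sn²⁺] in the denominator gives [Sn²⁺] = 0.0014 M.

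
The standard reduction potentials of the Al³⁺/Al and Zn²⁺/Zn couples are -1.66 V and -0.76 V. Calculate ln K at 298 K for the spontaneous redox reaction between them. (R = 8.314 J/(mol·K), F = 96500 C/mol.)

ln K = 210.3

E°_cell = -0.76 − (-1.66) = 0.90 V, with n = 6 electrons transferred.
At equilibrium E = 0, so the Nernst equation gives ln K = nFE°/RT = (6)(96500)(0.90)/((8.314)(298)) = 210.33.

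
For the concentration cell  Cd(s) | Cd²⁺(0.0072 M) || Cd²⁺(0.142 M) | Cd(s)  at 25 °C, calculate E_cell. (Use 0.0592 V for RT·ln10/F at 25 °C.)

0.038 V

Both half-cells are Cd²⁺/Cd, so E°_cell = 0. The concentrated side is the cathode; the cell reaction moves Cd²⁺ from high to low concentration with n = 2.
Q = [Cd²⁺]_dilute/[Cd²⁺]_conc = 0.0072/0.142 = 0.0507.
E = 0 − (0.0592/2) log Q = −(0.0592/2)(-1.295) = 0.0383 V.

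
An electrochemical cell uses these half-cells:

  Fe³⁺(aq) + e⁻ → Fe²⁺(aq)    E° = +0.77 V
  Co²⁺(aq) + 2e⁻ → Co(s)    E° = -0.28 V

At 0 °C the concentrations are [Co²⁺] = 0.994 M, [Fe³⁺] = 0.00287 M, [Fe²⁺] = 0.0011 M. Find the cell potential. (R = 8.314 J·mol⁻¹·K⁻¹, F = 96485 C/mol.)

1.07 V

The Fe³⁺/Fe²⁺ couple has the higher reduction potential and acts as the cathode, so E°_cell = +0.77 − (-0.28) = 1.05 V.
Balancing electrons gives n = 2; the reaction quotient is Q = [Co²⁺]·[Fe²⁺]^2/[Fe³⁺]^2 = 0.146.
E = E° − (RT/nF) ln Q = 1.05 − (8.314×273)/(2×96485) × (-1.924) = 1.050 + 0.023 = 1.073 V.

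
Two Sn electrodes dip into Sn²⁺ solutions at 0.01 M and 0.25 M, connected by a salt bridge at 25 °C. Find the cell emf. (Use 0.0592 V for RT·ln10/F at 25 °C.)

Both half-cells are Sn²⁺/Sn, so E°_cell = 0. The concentrated side is the cathode; the cell reaction moves Sn²⁺ from high to low concentration with n = 2.
Q = [Sn²⁺]_dilute/[Sn²⁺]_conc = 0.01/0.25 = 0.0400.
E = 0 − (0.0592/2) log Q = −(0.0592/2)(-1.398) = 0.0414 V.

0.041 V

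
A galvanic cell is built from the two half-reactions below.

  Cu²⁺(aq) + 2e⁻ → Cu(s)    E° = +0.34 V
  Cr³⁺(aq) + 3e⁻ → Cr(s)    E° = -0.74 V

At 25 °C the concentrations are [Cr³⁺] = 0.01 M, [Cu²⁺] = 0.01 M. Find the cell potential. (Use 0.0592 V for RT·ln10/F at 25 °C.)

The Cu²⁺/Cu couple has the higher reduction potential and acts as the cathode, so E°_cell = +0.34 − (-0.74) = 1.08 V.
Balancing electrons gives n = 6; the reaction quotient is Q = [Cr³⁺]^2/[Cu²⁺]^3 = 100.
At 25 °C, E = E° − (0.0592/n) log Q = 1.08 − (0.0592/6)(2.000) = 1.080 − 0.020 = 1.060 V.

1.06 V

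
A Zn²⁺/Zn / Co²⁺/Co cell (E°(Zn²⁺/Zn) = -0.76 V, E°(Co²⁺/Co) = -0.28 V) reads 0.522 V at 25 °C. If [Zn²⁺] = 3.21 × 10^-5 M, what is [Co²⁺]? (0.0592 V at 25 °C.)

8.4 × 10^-4 M

From the Nernst equation, log Q = n(E° − E)/0.0592 = 2(0.48 − 0.522)/0.0592 = -1.419, so Q = 0.0381.
With Q = [Zn²⁺]/[Co²⁺] and the known concentrations, [Co²⁺] in the denominator gives [Co²⁺] = 8.4 × 10^-4 M.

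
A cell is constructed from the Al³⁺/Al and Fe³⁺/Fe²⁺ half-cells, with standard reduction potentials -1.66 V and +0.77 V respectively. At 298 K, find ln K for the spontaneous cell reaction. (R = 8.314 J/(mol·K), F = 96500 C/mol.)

ln K = 283.9

E°_cell = +0.77 − (-1.66) = 2.43 V, with n = 3 electrons transferred.
At equilibrium E = 0, so the Nernst equation gives ln K = nFE°/RT = (3)(96500)(2.43)/((8.314)(298)) = 283.94.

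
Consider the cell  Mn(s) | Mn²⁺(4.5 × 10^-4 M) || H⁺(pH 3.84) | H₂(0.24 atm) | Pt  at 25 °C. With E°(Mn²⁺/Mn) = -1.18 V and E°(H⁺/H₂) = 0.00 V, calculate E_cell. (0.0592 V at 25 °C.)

The hydrogen couple is the cathode, so E°_cell = 1.18 V; n = 2.
[H⁺] = 10^(−3.84) = 1.4 × 10^-4 M, and Q = [Mn²⁺]·P(H₂) / [H⁺]^2 = 5170.
E = E° − (0.0592/2) log Q = 1.18 − (0.0592/2)(3.713) = 1.070 V.

1.07 V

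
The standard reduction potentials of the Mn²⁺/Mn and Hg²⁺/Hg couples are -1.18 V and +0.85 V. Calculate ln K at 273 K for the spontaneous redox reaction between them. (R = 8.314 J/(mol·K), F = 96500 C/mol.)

E°_cell = +0.85 − (-1.18) = 2.03 V, with n = 2 electrons transferred.
At equilibrium E = 0, so the Nernst equation gives ln K = nFE°/RT = (2)(96500)(2.03)/((8.314)(273)) = 172.62.

ln K = 172.6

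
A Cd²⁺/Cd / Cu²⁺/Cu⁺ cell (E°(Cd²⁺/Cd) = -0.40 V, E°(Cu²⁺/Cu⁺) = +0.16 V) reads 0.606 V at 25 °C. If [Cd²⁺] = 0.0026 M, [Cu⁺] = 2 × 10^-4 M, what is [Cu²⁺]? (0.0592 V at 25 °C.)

From the Nernst equation, log Q = n(E° − E)/0.0592 = 2(0.56 − 0.606)/0.0592 = -1.554, so Q = 0.0279.
With Q = [Cd²⁺]·[Cu⁺]^2/[Cu²⁺]^2 and the known concentrations, [Cu²⁺]^2 in the denominator gives [Cu²⁺] = 6.1 × 10^-5 M.

6.1 × 10^-5 M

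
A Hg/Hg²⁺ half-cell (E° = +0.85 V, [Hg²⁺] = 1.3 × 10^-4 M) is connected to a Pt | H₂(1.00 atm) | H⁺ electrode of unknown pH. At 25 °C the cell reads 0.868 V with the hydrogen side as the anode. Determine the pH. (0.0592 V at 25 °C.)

pH = 2.25

E°_cell = 0.85 V and n = 2.
log Q = n(E° − E)/0.0592 = 2×(0.85 − 0.868)/0.0592 = -0.608.
With Q = [H⁺]^2 / ([Hg²⁺]·P(H₂)), solving for [H⁺] gives log[H⁺] = -2.247, so pH = 2.25.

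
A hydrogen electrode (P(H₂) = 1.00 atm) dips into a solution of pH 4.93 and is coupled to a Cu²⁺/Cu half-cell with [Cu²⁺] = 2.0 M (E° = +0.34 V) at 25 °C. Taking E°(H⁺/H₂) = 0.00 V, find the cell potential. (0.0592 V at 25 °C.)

The Cu²⁺/Cu couple is the cathode, so E°_cell = 0.34 V; n = 2.
[H⁺] = 10^(−4.93) = 1.2 × 10^-5 M, and Q = [H⁺]^2 / ([Cu²⁺]·P(H₂)) = 6.9 × 10^-11.
E = E° − (0.0592/2) log Q = 0.34 − (0.0592/2)(-10.161) = 0.641 V.

0.64 V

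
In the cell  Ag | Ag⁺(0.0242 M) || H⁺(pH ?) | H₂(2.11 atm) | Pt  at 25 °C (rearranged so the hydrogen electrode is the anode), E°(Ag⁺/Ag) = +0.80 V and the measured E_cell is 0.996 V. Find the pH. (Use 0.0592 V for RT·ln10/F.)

E°_cell = 0.80 V and n = 2.
log Q = n(E° − E)/0.0592 = 2×(0.80 − 0.996)/0.0592 = -6.622.
With Q = [H⁺]^2 / ([Ag⁺]^2·P(H₂)), solving for [H⁺] gives log[H⁺] = -4.765, so pH = 4.76.

pH = 4.76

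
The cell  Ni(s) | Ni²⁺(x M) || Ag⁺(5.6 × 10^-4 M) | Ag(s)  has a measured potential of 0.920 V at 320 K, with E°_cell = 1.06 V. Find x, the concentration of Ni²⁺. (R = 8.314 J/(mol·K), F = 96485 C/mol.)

0.0081 M

From the Nernst equation, ln Q = nF(E° − E)/RT = 2×96485×(1.06 − 0.920)/(8.314×320) = 10.154, so Q = 2.57 × 10^4.
With Q = [Ni²⁺]/[Ag⁺]^2 and the known concentrations, [Ni²⁺] in the numerator gives [Ni²⁺] = 0.0081 M.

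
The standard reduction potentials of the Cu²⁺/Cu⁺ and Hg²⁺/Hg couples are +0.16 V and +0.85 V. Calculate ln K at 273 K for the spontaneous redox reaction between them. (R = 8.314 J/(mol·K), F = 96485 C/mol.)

ln K = 58.7

E°_cell = +0.85 − (+0.16) = 0.69 V, with n = 2 electrons transferred.
At equilibrium E = 0, so the Nernst equation gives ln K = nFE°/RT = (2)(96485)(0.69)/((8.314)(273)) = 58.66.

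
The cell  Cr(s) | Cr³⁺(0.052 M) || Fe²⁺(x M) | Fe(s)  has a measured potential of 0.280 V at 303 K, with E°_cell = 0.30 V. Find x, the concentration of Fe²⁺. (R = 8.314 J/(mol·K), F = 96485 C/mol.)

0.03 M

From the Nernst equation, ln Q = nF(E° − E)/RT = 6×96485×(0.30 − 0.280)/(8.314×303) = 4.596, so Q = 99.1.
With Q = [Cr³⁺]^2/[Fe²⁺]^3 and the known concentrations, [Fe²⁺]^3 in the denominator gives [Fe²⁺] = 0.03 M.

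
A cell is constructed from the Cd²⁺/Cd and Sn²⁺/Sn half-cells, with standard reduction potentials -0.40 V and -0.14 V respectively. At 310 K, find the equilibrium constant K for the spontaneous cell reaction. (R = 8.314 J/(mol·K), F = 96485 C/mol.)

2.8 × 10^8

E°_cell = -0.14 − (-0.40) = 0.26 V, with n = 2 electrons transferred.
At equilibrium E = 0, so the Nernst equation gives ln K = nFE°/RT = (2)(96485)(0.26)/((8.314)(310)) = 19.47.
K = e^19.47 = 2.8 × 10^8.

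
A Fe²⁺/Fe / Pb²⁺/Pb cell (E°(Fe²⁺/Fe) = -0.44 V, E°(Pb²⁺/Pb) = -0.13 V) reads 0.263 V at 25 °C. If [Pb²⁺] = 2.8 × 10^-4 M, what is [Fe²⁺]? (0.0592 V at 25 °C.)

From the Nernst equation, log Q = n(E° − E)/0.0592 = 2(0.31 − 0.263)/0.0592 = 1.588, so Q = 38.7.
With Q = [Fe²⁺]/[Pb²⁺] and the known concentrations, [Fe²⁺] in the numerator gives [Fe²⁺] = 0.011 M.

0.011 M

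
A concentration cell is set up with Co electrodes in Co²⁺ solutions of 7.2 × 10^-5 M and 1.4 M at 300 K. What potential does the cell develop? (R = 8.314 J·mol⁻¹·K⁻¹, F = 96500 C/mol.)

0.13 V

Both half-cells are Co²⁺/Co, so E°_cell = 0. The concentrated side is the cathode; the cell reaction moves Co²⁺ from high to low concentration with n = 2.
Q = [Co²⁺]_dilute/[Co²⁺]_conc = 7.2 × 10^-5/1.4 = 5.14 × 10^-5.
E = 0 − (RT/nF) ln Q = −((8.314×300)/(2×96500))(-9.875) = 0.1276 V.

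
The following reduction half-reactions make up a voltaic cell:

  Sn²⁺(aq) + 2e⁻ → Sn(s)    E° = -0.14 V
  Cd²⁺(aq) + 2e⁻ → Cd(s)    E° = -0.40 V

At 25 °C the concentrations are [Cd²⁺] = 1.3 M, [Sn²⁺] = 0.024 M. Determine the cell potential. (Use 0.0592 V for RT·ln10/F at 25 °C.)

0.209 V

The Sn²⁺/Sn couple has the higher reduction potential and acts as the cathode, so E°_cell = -0.14 − (-0.40) = 0.26 V.
Balancing electrons gives n = 2; the reaction quotient is Q = [Cd²⁺]/[Sn²⁺] = 54.2.
At 25 °C, E = E° − (0.0592/n) log Q = 0.26 − (0.0592/2)(1.734) = 0.260 − 0.051 = 0.209 V.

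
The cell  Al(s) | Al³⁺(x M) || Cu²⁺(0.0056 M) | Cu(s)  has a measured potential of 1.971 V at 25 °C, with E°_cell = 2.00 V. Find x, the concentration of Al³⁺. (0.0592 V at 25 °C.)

From the Nernst equation, log Q = n(E° − E)/0.0592 = 6(2.00 − 1.971)/0.0592 = 2.939, so Q = 869.
With Q = [Al³⁺]^2/[Cu²⁺]^3 and the known concentrations, [Al³⁺]^2 in the numerator gives [Al³⁺] = 0.012 M.

0.012 M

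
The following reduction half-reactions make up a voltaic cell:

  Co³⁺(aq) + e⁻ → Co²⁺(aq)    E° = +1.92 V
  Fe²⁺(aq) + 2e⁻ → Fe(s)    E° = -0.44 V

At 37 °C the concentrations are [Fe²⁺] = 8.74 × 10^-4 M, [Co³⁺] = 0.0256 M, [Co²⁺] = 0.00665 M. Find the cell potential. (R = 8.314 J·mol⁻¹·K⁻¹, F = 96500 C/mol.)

The Co³⁺/Co²⁺ couple has the higher reduction potential and acts as the cathode, so E°_cell = +1.92 − (-0.44) = 2.36 V.
Balancing electrons gives n = 2; the reaction quotient is Q = [Fe²⁺]·[Co²⁺]^2/[Co³⁺]^2 = 5.9 × 10^-5.
E = E° − (RT/nF) ln Q = 2.36 − (8.314×310)/(2×96500) × (-9.738) = 2.360 + 0.130 = 2.490 V.

2.49 V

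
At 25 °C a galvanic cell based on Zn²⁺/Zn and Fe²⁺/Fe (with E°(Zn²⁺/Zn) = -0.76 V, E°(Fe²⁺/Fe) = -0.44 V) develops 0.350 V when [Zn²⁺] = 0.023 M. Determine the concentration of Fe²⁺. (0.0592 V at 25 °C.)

0.24 M

From the Nernst equation, log Q = n(E° − E)/0.0592 = 2(0.32 − 0.350)/0.0592 = -1.014, so Q = 0.0969.
With Q = [Zn²⁺]/[Fe²⁺] and the known concentrations, [Fe²⁺] in the denominator gives [Fe²⁺] = 0.24 M.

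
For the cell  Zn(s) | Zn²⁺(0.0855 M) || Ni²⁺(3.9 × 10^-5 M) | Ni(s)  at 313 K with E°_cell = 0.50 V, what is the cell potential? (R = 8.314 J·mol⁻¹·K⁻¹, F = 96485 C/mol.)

0.396 V

Balancing electrons gives n = 2; the reaction quotient is Q = [Zn²⁺]/[Ni²⁺] = 2190.
E = E° − (RT/nF) ln Q = 0.50 − (8.314×313)/(2×96485) × (7.693) = 0.500 − 0.104 = 0.396 V.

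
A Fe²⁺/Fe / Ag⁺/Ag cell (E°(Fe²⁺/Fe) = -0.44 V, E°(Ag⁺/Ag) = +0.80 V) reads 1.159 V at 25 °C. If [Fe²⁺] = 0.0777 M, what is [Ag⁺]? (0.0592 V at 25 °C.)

From the Nernst equation, log Q = n(E° − E)/0.0592 = 2(1.24 − 1.159)/0.0592 = 2.736, so Q = 545.
With Q = [Fe²⁺]/[Ag⁺]^2 and the known concentrations, [Ag⁺]^2 in the denominator gives [Ag⁺] = 0.012 M.

0.012 M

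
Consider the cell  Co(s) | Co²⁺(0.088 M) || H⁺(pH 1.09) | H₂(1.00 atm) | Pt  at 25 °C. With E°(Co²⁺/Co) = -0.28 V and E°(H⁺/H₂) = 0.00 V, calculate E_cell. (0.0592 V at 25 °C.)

The hydrogen couple is the cathode, so E°_cell = 0.28 V; n = 2.
[H⁺] = 10^(−1.09) = 0.081 M, and Q = [Co²⁺]·P(H₂) / [H⁺]^2 = 13.3.
E = E° − (0.0592/2) log Q = 0.28 − (0.0592/2)(1.124) = 0.247 V.

0.25 V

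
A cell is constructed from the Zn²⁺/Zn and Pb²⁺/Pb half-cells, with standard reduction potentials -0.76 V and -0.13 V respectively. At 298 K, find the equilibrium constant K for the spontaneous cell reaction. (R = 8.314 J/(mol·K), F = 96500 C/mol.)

E°_cell = -0.13 − (-0.76) = 0.63 V, with n = 2 electrons transferred.
At equilibrium E = 0, so the Nernst equation gives ln K = nFE°/RT = (2)(96500)(0.63)/((8.314)(298)) = 49.08.
K = e^49.08 = 2.1 × 10^21.

2.1 × 10^21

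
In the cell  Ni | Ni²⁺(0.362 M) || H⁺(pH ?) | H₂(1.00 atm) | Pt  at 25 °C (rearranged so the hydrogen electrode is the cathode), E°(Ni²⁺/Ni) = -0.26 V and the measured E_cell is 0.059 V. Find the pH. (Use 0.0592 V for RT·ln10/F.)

pH = 3.62

E°_cell = 0.26 V and n = 2.
log Q = n(E° − E)/0.0592 = 2×(0.26 − 0.059)/0.0592 = 6.791.
With Q = [Ni²⁺]·P(H₂) / [H⁺]^2, solving for [H⁺] gives log[H⁺] = -3.616, so pH = 3.62.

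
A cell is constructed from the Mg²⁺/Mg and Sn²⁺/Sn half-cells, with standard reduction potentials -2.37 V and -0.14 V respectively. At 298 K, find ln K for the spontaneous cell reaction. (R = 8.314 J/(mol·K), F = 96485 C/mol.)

ln K = 173.7

E°_cell = -0.14 − (-2.37) = 2.23 V, with n = 2 electrons transferred.
At equilibrium E = 0, so the Nernst equation gives ln K = nFE°/RT = (2)(96485)(2.23)/((8.314)(298)) = 173.69.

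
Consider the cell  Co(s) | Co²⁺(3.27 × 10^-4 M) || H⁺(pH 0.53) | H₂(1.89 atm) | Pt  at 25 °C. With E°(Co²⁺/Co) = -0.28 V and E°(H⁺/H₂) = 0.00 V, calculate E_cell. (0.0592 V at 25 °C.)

The hydrogen couple is the cathode, so E°_cell = 0.28 V; n = 2.
[H⁺] = 10^(−0.53) = 0.30 M, and Q = [Co²⁺]·P(H₂) / [H⁺]^2 = 0.00710.
E = E° − (0.0592/2) log Q = 0.28 − (0.0592/2)(-2.149) = 0.344 V.

0.34 V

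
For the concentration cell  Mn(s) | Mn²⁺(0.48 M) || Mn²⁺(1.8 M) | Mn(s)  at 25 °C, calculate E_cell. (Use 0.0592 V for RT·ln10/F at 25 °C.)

0.017 V

Both half-cells are Mn²⁺/Mn, so E°_cell = 0. The concentrated side is the cathode; the cell reaction moves Mn²⁺ from high to low concentration with n = 2.
Q = [Mn²⁺]_dilute/[Mn²⁺]_conc = 0.48/1.8 = 0.267.
E = 0 − (0.0592/2) log Q = −(0.0592/2)(-0.574) = 0.0170 V.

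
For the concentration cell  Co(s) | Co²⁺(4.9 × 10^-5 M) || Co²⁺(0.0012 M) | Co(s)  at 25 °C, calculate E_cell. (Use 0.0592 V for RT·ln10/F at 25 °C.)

Both half-cells are Co²⁺/Co, so E°_cell = 0. The concentrated side is the cathode; the cell reaction moves Co²⁺ from high to low concentration with n = 2.
Q = [Co²⁺]_dilute/[Co²⁺]_conc = 4.9 × 10^-5/0.0012 = 0.0408.
E = 0 − (0.0592/2) log Q = −(0.0592/2)(-1.389) = 0.0411 V.

0.041 V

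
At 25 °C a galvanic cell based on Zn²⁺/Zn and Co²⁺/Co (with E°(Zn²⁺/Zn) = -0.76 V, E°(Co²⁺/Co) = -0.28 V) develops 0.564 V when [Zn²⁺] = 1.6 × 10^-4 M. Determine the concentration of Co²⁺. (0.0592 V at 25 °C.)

0.11 M

From the Nernst equation, log Q = n(E° − E)/0.0592 = 2(0.48 − 0.564)/0.0592 = -2.838, so Q = 0.00145.
With Q = [Zn²⁺]/[Co²⁺] and the known concentrations, [Co²⁺] in the denominator gives [Co²⁺] = 0.11 M.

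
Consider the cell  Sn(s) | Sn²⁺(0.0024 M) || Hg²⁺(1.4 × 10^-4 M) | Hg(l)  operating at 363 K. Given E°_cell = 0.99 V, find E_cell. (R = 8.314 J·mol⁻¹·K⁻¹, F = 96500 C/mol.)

0.946 V

Balancing electrons gives n = 2; the reaction quotient is Q = [Sn²⁺]/[Hg²⁺] = 17.1.
E = E° − (RT/nF) ln Q = 0.99 − (8.314×363)/(2×96500) × (2.842) = 0.990 − 0.044 = 0.946 V.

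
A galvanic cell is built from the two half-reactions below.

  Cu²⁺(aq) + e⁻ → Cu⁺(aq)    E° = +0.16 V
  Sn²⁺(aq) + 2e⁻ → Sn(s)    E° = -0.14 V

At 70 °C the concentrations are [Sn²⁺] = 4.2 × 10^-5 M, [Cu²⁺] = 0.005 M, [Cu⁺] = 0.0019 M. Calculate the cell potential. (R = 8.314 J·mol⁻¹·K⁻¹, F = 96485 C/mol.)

0.478 V

The Cu²⁺/Cu⁺ couple has the higher reduction potential and acts as the cathode, so E°_cell = +0.16 − (-0.14) = 0.30 V.
Balancing electrons gives n = 2; the reaction quotient is Q = [Sn²⁺]·[Cu⁺]^2/[Cu²⁺]^2 = 6.06 × 10^-6.
E = E° − (RT/nF) ln Q = 0.30 − (8.314×343)/(2×96485) × (-12.013) = 0.300 + 0.178 = 0.478 V.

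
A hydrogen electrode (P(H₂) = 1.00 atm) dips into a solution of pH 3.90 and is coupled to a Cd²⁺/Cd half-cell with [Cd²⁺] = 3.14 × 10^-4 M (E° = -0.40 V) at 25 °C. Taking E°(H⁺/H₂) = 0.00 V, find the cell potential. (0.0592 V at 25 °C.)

0.27 V

The hydrogen couple is the cathode, so E°_cell = 0.40 V; n = 2.
[H⁺] = 10^(−3.90) = 1.3 × 10^-4 M, and Q = [Cd²⁺]·P(H₂) / [H⁺]^2 = 1.98 × 10^4.
E = E° − (0.0592/2) log Q = 0.40 − (0.0592/2)(4.297) = 0.273 V.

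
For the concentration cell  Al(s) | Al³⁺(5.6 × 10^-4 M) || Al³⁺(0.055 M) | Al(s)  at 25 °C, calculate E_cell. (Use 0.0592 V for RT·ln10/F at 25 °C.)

0.039 V

Both half-cells are Al³⁺/Al, so E°_cell = 0. The concentrated side is the cathode; the cell reaction moves Al³⁺ from high to low concentration with n = 3.
Q = [Al³⁺]_dilute/[Al³⁺]_conc = 5.6 × 10^-4/0.055 = 0.0102.
E = 0 − (0.0592/3) log Q = −(0.0592/3)(-1.992) = 0.0393 V.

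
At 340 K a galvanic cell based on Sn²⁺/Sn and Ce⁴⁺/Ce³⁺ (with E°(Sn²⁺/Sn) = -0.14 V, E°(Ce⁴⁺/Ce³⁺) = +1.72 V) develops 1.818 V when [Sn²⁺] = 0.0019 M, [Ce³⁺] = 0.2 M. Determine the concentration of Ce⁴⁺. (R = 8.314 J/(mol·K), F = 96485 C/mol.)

0.0021 M

From the Nernst equation, ln Q = nF(E° − E)/RT = 2×96485×(1.86 − 1.818)/(8.314×340) = 2.867, so Q = 17.6.
With Q = [Sn²⁺]·[Ce³⁺]^2/[Ce⁴⁺]^2 and the known concentrations, [Ce⁴⁺]^2 in the denominator gives [Ce⁴⁺] = 0.0021 M.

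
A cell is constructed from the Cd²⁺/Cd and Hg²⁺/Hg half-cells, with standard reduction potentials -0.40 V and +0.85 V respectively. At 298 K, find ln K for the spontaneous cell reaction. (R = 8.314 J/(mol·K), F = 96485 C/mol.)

ln K = 97.4

E°_cell = +0.85 − (-0.40) = 1.25 V, with n = 2 electrons transferred.
At equilibrium E = 0, so the Nernst equation gives ln K = nFE°/RT = (2)(96485)(1.25)/((8.314)(298)) = 97.36.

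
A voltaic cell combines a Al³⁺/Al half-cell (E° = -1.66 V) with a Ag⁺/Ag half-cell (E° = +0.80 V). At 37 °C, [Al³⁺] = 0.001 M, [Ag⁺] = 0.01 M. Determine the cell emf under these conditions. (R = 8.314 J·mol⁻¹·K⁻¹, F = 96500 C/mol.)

2.40 V

The Ag⁺/Ag couple has the higher reduction potential and acts as the cathode, so E°_cell = +0.80 − (-1.66) = 2.46 V.
Balancing electrons gives n = 3; the reaction quotient is Q = [Al³⁺]/[Ag⁺]^3 = 1000.
E = E° − (RT/nF) ln Q = 2.46 − (8.314×310)/(3×96500) × (6.908) = 2.460 − 0.062 = 2.398 V.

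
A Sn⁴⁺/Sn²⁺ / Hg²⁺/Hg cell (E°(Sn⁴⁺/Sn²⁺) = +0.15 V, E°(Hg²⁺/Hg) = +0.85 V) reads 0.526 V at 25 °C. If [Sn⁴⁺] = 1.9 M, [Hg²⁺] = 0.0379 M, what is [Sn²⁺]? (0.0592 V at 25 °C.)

6.6 × 10^-5 M

From the Nernst equation, log Q = n(E° − E)/0.0592 = 2(0.70 − 0.526)/0.0592 = 5.878, so Q = 7.56 × 10^5.
With Q = [Sn⁴⁺]/([Sn²⁺]·[Hg²⁺]) and the known concentrations, [Sn²⁺] in the denominator gives [Sn²⁺] = 6.6 × 10^-5 M.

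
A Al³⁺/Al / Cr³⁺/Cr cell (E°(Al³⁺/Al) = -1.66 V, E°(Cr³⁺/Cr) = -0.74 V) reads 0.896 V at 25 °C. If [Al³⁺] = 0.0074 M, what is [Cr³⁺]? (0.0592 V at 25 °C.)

4.5 × 10^-4 M

From the Nernst equation, log Q = n(E° − E)/0.0592 = 3(0.92 − 0.896)/0.0592 = 1.216, so Q = 16.5.
With Q = [Al³⁺]/[Cr³⁺] and the known concentrations, [Cr³⁺] in the denominator gives [Cr³⁺] = 4.5 × 10^-4 M.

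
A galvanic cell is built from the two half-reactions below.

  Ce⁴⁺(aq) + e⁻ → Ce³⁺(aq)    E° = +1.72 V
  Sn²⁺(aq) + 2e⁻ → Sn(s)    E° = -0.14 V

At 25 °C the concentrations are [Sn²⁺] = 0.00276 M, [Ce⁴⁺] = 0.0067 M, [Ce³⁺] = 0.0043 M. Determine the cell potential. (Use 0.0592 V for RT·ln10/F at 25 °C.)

1.95 V

The Ce⁴⁺/Ce³⁺ couple has the higher reduction potential and acts as the cathode, so E°_cell = +1.72 − (-0.14) = 1.86 V.
Balancing electrons gives n = 2; the reaction quotient is Q = [Sn²⁺]·[Ce³⁺]^2/[Ce⁴⁺]^2 = 0.00114.
At 25 °C, E = E° − (0.0592/n) log Q = 1.86 − (0.0592/2)(-2.944) = 1.860 + 0.087 = 1.947 V.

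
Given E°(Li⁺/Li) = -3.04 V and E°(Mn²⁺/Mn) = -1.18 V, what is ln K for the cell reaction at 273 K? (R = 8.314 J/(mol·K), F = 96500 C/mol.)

ln K = 158.2

E°_cell = -1.18 − (-3.04) = 1.86 V, with n = 2 electrons transferred.
At equilibrium E = 0, so the Nernst equation gives ln K = nFE°/RT = (2)(96500)(1.86)/((8.314)(273)) = 158.16.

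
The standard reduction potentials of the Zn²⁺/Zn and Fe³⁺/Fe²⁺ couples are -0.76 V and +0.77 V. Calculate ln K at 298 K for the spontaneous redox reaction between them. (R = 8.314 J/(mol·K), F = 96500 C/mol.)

ln K = 119.2

E°_cell = +0.77 − (-0.76) = 1.53 V, with n = 2 electrons transferred.
At equilibrium E = 0, so the Nernst equation gives ln K = nFE°/RT = (2)(96500)(1.53)/((8.314)(298)) = 119.19.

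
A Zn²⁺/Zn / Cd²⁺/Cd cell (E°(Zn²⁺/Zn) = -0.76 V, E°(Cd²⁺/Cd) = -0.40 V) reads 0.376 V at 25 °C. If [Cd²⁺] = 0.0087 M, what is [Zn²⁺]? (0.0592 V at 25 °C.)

0.0025 M

From the Nernst equation, log Q = n(E° − E)/0.0592 = 2(0.36 − 0.376)/0.0592 = -0.541, so Q = 0.288.
With Q = [Zn²⁺]/[Cd²⁺] and the known concentrations, [Zn²⁺] in the numerator gives [Zn²⁺] = 0.0025 M.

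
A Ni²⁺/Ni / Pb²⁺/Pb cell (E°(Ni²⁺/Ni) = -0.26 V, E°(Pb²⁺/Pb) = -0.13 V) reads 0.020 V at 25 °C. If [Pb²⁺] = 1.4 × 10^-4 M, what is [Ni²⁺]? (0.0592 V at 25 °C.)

0.73 M

From the Nernst equation, log Q = n(E° − E)/0.0592 = 2(0.13 − 0.020)/0.0592 = 3.716, so Q = 5200.
With Q = [Ni²⁺]/[Pb²⁺] and the known concentrations, [Ni²⁺] in the numerator gives [Ni²⁺] = 0.73 M.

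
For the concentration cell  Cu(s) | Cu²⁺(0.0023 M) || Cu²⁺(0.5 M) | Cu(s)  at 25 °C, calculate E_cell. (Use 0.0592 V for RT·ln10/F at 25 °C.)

0.069 V

Both half-cells are Cu²⁺/Cu, so E°_cell = 0. The concentrated side is the cathode; the cell reaction moves Cu²⁺ from high to low concentration with n = 2.
Q = [Cu²⁺]_dilute/[Cu²⁺]_conc = 0.0023/0.5 = 0.00460.
E = 0 − (0.0592/2) log Q = −(0.0592/2)(-2.337) = 0.0692 V.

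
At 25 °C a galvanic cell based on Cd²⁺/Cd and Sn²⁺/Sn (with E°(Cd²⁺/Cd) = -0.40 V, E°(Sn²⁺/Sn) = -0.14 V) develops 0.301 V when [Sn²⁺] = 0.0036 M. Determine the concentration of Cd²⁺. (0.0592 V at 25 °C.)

1.5 × 10^-4 M

From the Nernst equation, log Q = n(E° − E)/0.0592 = 2(0.26 − 0.301)/0.0592 = -1.385, so Q = 0.0412.
With Q = [Cd²⁺]/[Sn²⁺] and the known concentrations, [Cd²⁺] in the numerator gives [Cd²⁺] = 1.5 × 10^-4 M.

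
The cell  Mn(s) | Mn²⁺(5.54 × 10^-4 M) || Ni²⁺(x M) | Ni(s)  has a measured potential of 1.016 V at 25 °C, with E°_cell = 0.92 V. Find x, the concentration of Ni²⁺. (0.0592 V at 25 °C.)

From the Nernst equation, log Q = n(E° − E)/0.0592 = 2(0.92 − 1.016)/0.0592 = -3.243, so Q = 5.71 × 10^-4.
With Q = [Mn²⁺]/[Ni²⁺] and the known concentrations, [Ni²⁺] in the denominator gives [Ni²⁺] = 0.97 M.

0.97 M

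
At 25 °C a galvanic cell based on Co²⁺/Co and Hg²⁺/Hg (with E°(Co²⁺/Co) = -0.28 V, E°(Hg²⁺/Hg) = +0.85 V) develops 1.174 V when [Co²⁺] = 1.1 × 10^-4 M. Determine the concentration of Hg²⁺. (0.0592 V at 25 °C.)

From the Nernst equation, log Q = n(E° − E)/0.0592 = 2(1.13 − 1.174)/0.0592 = -1.486, so Q = 0.0326.
With Q = [Co²⁺]/[Hg²⁺] and the known concentrations, [Hg²⁺] in the denominator gives [Hg²⁺] = 0.0034 M.

0.0034 M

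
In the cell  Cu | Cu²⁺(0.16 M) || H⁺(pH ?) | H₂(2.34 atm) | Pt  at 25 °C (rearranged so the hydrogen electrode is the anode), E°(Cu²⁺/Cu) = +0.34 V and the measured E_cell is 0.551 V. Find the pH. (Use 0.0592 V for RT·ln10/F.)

E°_cell = 0.34 V and n = 2.
log Q = n(E° − E)/0.0592 = 2×(0.34 − 0.551)/0.0592 = -7.128.
With Q = [H⁺]^2 / ([Cu²⁺]·P(H₂)), solving for [H⁺] gives log[H⁺] = -3.778, so pH = 3.78.

pH = 3.78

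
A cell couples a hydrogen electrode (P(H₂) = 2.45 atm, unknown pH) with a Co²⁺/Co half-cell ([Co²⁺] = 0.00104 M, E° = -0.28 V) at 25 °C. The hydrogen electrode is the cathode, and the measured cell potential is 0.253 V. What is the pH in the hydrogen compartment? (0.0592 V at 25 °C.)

pH = 1.75

E°_cell = 0.28 V and n = 2.
log Q = n(E° − E)/0.0592 = 2×(0.28 − 0.253)/0.0592 = 0.912.
With Q = [Co²⁺]·P(H₂) / [H⁺]^2, solving for [H⁺] gives log[H⁺] = -1.753, so pH = 1.75.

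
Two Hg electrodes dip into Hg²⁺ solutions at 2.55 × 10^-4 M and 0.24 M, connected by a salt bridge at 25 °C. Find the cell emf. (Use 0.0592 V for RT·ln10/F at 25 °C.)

0.088 V

Both half-cells are Hg²⁺/Hg, so E°_cell = 0. The concentrated side is the cathode; the cell reaction moves Hg²⁺ from high to low concentration with n = 2.
Q = [Hg²⁺]_dilute/[Hg²⁺]_conc = 2.55 × 10^-4/0.24 = 0.00106.
E = 0 − (0.0592/2) log Q = −(0.0592/2)(-2.974) = 0.0880 V.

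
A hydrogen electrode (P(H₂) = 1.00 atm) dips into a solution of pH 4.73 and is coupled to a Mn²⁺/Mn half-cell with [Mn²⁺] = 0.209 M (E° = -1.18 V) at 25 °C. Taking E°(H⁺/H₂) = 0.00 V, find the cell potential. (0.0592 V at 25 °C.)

0.92 V

The hydrogen couple is the cathode, so E°_cell = 1.18 V; n = 2.
[H⁺] = 10^(−4.73) = 1.9 × 10^-5 M, and Q = [Mn²⁺]·P(H₂) / [H⁺]^2 = 6.03 × 10^8.
E = E° − (0.0592/2) log Q = 1.18 − (0.0592/2)(8.780) = 0.920 V.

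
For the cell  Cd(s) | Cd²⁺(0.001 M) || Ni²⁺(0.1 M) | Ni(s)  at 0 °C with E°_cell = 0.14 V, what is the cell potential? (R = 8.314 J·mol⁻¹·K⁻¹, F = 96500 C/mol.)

Balancing electrons gives n = 2; the reaction quotient is Q = [Cd²⁺]/[Ni²⁺] = 0.0100.
E = E° − (RT/nF) ln Q = 0.14 − (8.314×273)/(2×96500) × (-4.605) = 0.140 + 0.054 = 0.194 V.

0.194 V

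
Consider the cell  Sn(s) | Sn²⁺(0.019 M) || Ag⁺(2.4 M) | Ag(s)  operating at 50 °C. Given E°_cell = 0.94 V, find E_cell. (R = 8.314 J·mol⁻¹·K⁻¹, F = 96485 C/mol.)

1.02 V

Balancing electrons gives n = 2; the reaction quotient is Q = [Sn²⁺]/[Ag⁺]^2 = 0.00330.
E = E° − (RT/nF) ln Q = 0.94 − (8.314×323)/(2×96485) × (-5.714) = 0.940 + 0.080 = 1.020 V.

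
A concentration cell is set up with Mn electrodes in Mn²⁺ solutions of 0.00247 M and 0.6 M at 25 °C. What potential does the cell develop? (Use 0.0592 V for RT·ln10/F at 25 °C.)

Both half-cells are Mn²⁺/Mn, so E°_cell = 0. The concentrated side is the cathode; the cell reaction moves Mn²⁺ from high to low concentration with n = 2.
Q = [Mn²⁺]_dilute/[Mn²⁺]_conc = 0.00247/0.6 = 0.00412.
E = 0 − (0.0592/2) log Q = −(0.0592/2)(-2.385) = 0.0706 V.

0.071 V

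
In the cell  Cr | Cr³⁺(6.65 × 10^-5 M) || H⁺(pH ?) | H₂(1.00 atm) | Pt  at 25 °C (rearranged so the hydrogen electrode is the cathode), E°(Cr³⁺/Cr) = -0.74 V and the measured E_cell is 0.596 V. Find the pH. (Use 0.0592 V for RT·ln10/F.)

E°_cell = 0.74 V and n = 6.
log Q = n(E° − E)/0.0592 = 6×(0.74 − 0.596)/0.0592 = 14.595.
With Q = [Cr³⁺]^2·P(H₂)^3 / [H⁺]^6, solving for [H⁺] gives log[H⁺] = -3.825, so pH = 3.82.

pH = 3.82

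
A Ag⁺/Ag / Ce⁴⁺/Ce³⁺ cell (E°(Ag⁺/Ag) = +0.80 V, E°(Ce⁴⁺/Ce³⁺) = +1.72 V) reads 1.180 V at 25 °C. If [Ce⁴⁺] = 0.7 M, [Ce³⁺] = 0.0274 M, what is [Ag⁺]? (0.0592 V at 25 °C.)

0.001 M

From the Nernst equation, log Q = n(E° − E)/0.0592 = 1(0.92 − 1.180)/0.0592 = -4.392, so Q = 4.06 × 10^-5.
With Q = [Ag⁺]·[Ce³⁺]/[Ce⁴⁺] and the known concentrations, [Ag⁺] in the numerator gives [Ag⁺] = 0.001 M.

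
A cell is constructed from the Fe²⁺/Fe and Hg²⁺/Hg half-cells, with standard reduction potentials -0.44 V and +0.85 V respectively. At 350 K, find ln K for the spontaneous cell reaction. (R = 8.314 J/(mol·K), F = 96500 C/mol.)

ln K = 85.6

E°_cell = +0.85 − (-0.44) = 1.29 V, with n = 2 electrons transferred.
At equilibrium E = 0, so the Nernst equation gives ln K = nFE°/RT = (2)(96500)(1.29)/((8.314)(350)) = 85.56.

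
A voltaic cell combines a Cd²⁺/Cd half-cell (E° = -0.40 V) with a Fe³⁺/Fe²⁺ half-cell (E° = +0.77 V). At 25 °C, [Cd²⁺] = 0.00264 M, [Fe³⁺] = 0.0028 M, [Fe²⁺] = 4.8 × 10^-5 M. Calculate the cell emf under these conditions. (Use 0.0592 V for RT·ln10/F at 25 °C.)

1.35 V

The Fe³⁺/Fe²⁺ couple has the higher reduction potential and acts as the cathode, so E°_cell = +0.77 − (-0.40) = 1.17 V.
Balancing electrons gives n = 2; the reaction quotient is Q = [Cd²⁺]·[Fe²⁺]^2/[Fe³⁺]^2 = 7.76 × 10^-7.
At 25 °C, E = E° − (0.0592/n) log Q = 1.17 − (0.0592/2)(-6.110) = 1.170 + 0.181 = 1.351 V.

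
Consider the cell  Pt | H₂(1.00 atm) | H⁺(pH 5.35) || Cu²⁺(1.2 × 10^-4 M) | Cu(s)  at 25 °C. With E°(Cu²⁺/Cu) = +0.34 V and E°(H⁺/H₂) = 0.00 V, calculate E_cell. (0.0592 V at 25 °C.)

0.54 V

The Cu²⁺/Cu couple is the cathode, so E°_cell = 0.34 V; n = 2.
[H⁺] = 10^(−5.35) = 4.5 × 10^-6 M, and Q = [H⁺]^2 / ([Cu²⁺]·P(H₂)) = 1.66 × 10^-7.
E = E° − (0.0592/2) log Q = 0.34 − (0.0592/2)(-6.779) = 0.541 V.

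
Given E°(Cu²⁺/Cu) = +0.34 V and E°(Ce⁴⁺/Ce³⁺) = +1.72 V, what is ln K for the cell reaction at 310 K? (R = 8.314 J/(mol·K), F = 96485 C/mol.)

ln K = 103.3

E°_cell = +1.72 − (+0.34) = 1.38 V, with n = 2 electrons transferred.
At equilibrium E = 0, so the Nernst equation gives ln K = nFE°/RT = (2)(96485)(1.38)/((8.314)(310)) = 103.32.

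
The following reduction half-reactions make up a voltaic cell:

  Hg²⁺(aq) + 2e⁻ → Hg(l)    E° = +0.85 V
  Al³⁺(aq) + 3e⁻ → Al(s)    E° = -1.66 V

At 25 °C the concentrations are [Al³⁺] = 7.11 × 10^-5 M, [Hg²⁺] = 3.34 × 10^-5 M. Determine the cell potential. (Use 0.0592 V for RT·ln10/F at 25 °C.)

2.46 V

The Hg²⁺/Hg couple has the higher reduction potential and acts as the cathode, so E°_cell = +0.85 − (-1.66) = 2.51 V.
Balancing electrons gives n = 6; the reaction quotient is Q = [Al³⁺]^2/[Hg²⁺]^3 = 1.36 × 10^5.
At 25 °C, E = E° − (0.0592/n) log Q = 2.51 − (0.0592/6)(5.132) = 2.510 − 0.051 = 2.459 V.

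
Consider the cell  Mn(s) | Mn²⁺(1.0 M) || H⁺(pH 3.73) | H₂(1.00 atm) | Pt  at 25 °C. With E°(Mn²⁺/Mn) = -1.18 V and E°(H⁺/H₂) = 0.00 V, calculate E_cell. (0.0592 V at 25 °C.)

0.96 V

The hydrogen couple is the cathode, so E°_cell = 1.18 V; n = 2.
[H⁺] = 10^(−3.73) = 1.9 × 10^-4 M, and Q = [Mn²⁺]·P(H₂) / [H⁺]^2 = 2.88 × 10^7.
E = E° − (0.0592/2) log Q = 1.18 − (0.0592/2)(7.460) = 0.959 V.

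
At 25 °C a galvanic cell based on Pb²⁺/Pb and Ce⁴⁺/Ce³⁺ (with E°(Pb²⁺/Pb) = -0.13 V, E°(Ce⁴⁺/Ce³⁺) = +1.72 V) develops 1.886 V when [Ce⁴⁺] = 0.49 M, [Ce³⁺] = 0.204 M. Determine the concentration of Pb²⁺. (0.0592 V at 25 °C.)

0.35 M

From the Nernst equation, log Q = n(E° − E)/0.0592 = 2(1.85 − 1.886)/0.0592 = -1.216, so Q = 0.0608.
With Q = [Pb²⁺]·[Ce³⁺]^2/[Ce⁴⁺]^2 and the known concentrations, [Pb²⁺] in the numerator gives [Pb²⁺] = 0.35 M.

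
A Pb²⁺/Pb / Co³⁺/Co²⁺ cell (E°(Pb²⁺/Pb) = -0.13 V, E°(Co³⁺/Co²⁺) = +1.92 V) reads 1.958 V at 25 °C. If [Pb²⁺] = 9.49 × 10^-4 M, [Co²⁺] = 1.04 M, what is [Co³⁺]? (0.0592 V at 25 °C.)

8.9 × 10^-4 M

From the Nernst equation, log Q = n(E° − E)/0.0592 = 2(2.05 − 1.958)/0.0592 = 3.108, so Q = 1280.
With Q = [Pb²⁺]·[Co²⁺]^2/[Co³⁺]^2 and the known concentrations, [Co³⁺]^2 in the denominator gives [Co³⁺] = 8.9 × 10^-4 M.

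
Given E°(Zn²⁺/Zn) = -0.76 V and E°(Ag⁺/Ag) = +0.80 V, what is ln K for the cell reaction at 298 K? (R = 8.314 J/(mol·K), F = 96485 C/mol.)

ln K = 121.5

E°_cell = +0.80 − (-0.76) = 1.56 V, with n = 2 electrons transferred.
At equilibrium E = 0, so the Nernst equation gives ln K = nFE°/RT = (2)(96485)(1.56)/((8.314)(298)) = 121.50.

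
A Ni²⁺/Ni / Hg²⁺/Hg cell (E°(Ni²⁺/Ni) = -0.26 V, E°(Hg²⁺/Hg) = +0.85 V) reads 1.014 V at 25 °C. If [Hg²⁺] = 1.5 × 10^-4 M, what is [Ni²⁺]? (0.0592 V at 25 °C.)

0.26 M

From the Nernst equation, log Q = n(E° − E)/0.0592 = 2(1.11 − 1.014)/0.0592 = 3.243, so Q = 1750.
With Q = [Ni²⁺]/[Hg²⁺] and the known concentrations, [Ni²⁺] in the numerator gives [Ni²⁺] = 0.26 M.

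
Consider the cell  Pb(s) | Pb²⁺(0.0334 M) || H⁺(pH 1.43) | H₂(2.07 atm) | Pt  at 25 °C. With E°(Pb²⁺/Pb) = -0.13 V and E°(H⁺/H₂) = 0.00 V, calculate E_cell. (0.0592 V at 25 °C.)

The hydrogen couple is the cathode, so E°_cell = 0.13 V; n = 2.
[H⁺] = 10^(−1.43) = 0.037 M, and Q = [Pb²⁺]·P(H₂) / [H⁺]^2 = 50.1.
E = E° − (0.0592/2) log Q = 0.13 − (0.0592/2)(1.700) = 0.080 V.

0.080 V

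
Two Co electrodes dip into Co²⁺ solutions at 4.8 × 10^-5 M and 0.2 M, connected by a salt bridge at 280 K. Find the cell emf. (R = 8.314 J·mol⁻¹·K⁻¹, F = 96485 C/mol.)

0.10 V

Both half-cells are Co²⁺/Co, so E°_cell = 0. The concentrated side is the cathode; the cell reaction moves Co²⁺ from high to low concentration with n = 2.
Q = [Co²⁺]_dilute/[Co²⁺]_conc = 4.8 × 10^-5/0.2 = 2.4 × 10^-4.
E = 0 − (RT/nF) ln Q = −((8.314×280)/(2×96485))(-8.335) = 0.1006 V.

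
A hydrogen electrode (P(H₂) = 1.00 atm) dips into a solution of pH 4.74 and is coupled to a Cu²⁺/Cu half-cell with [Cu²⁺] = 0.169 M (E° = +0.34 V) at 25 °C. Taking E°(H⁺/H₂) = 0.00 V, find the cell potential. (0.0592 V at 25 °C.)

0.60 V

The Cu²⁺/Cu couple is the cathode, so E°_cell = 0.34 V; n = 2.
[H⁺] = 10^(−4.74) = 1.8 × 10^-5 M, and Q = [H⁺]^2 / ([Cu²⁺]·P(H₂)) = 1.96 × 10^-9.
E = E° − (0.0592/2) log Q = 0.34 − (0.0592/2)(-8.708) = 0.598 V.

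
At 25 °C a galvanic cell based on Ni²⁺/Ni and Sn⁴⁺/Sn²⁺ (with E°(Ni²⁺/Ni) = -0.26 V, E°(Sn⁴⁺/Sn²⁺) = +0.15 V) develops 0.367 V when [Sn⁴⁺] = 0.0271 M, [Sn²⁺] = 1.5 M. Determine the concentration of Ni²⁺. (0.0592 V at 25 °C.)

0.51 M

From the Nernst equation, log Q = n(E° − E)/0.0592 = 2(0.41 − 0.367)/0.0592 = 1.453, so Q = 28.4.
With Q = [Ni²⁺]·[Sn²⁺]/[Sn⁴⁺] and the known concentrations, [Ni²⁺] in the numerator gives [Ni²⁺] = 0.51 M.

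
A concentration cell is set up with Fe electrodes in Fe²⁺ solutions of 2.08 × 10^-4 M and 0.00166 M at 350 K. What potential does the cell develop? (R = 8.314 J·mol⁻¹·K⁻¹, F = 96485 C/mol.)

Both half-cells are Fe²⁺/Fe, so E°_cell = 0. The concentrated side is the cathode; the cell reaction moves Fe²⁺ from high to low concentration with n = 2.
Q = [Fe²⁺]_dilute/[Fe²⁺]_conc = 2.08 × 10^-4/0.00166 = 0.125.
E = 0 − (RT/nF) ln Q = −((8.314×350)/(2×96485))(-2.077) = 0.0313 V.

0.031 V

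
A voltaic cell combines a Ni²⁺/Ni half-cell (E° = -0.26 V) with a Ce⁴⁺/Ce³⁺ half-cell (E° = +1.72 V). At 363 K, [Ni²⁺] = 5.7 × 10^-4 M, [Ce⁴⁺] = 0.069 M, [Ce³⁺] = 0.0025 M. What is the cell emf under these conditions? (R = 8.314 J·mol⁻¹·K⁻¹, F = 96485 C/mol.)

The Ce⁴⁺/Ce³⁺ couple has the higher reduction potential and acts as the cathode, so E°_cell = +1.72 − (-0.26) = 1.98 V.
Balancing electrons gives n = 2; the reaction quotient is Q = [Ni²⁺]·[Ce³⁺]^2/[Ce⁴⁺]^2 = 7.48 × 10^-7.
E = E° − (RT/nF) ln Q = 1.98 − (8.314×363)/(2×96485) × (-14.106) = 1.980 + 0.221 = 2.201 V.

2.20 V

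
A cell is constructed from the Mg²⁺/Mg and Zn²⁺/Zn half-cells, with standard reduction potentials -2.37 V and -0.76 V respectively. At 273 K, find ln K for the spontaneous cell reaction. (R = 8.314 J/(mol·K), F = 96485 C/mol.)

ln K = 136.9

E°_cell = -0.76 − (-2.37) = 1.61 V, with n = 2 electrons transferred.
At equilibrium E = 0, so the Nernst equation gives ln K = nFE°/RT = (2)(96485)(1.61)/((8.314)(273)) = 136.88.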